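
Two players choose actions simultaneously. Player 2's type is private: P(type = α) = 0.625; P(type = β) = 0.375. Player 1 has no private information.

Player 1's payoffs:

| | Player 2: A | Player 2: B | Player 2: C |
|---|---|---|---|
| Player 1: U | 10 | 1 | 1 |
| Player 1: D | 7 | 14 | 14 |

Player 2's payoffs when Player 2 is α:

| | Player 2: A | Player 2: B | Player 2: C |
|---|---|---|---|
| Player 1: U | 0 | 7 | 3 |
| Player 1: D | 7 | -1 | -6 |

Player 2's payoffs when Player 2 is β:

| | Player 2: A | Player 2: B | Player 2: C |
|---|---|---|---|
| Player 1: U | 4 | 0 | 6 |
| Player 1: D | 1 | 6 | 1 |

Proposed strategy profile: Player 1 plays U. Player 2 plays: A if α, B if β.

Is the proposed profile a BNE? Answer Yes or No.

Player 1 plays U: E[U] = 0.625·(10) + 0.375·(1) = 6.625; E[D] = 9.625. Not best-responding. ✗
Player 2 (type α), facing U: A gives 0, B gives 7, C gives 3. Proposed A is not best — profitable deviation exists. ✗
Player 2 (type β), facing U: A gives 4, B gives 0, C gives 6. Proposed B is not best — profitable deviation exists. ✗

No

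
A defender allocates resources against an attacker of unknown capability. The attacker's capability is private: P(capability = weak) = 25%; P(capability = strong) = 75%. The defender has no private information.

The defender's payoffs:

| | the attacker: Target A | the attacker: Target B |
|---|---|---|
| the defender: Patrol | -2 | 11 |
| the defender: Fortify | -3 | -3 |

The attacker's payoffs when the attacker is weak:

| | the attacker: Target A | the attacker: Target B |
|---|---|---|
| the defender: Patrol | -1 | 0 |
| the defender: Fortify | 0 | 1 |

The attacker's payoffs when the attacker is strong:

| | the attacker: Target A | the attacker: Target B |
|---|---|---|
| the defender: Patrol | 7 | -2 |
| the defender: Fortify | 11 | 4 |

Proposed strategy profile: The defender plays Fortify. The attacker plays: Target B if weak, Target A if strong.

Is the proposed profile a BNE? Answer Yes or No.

The defender plays Fortify: E[Fortify] = 0.25·(-3) + 0.75·(-3) = -3; E[Patrol] = 1.25. Not best-responding. ✗
The attacker (capability weak), facing Fortify: Target A gives 0, Target B gives 1. Proposed Target B is best. ✓
The attacker (capability strong), facing Fortify: Target A gives 11, Target B gives 4. Proposed Target A is best. ✓

No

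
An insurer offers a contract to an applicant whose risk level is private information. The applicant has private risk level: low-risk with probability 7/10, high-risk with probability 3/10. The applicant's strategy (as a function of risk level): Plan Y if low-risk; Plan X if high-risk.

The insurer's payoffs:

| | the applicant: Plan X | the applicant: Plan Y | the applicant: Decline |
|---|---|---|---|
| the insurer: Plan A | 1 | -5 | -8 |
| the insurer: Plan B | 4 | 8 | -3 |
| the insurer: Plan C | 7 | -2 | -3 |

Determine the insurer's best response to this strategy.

Plan B

E[Plan A] = 7/10·(-5) + 3/10·(1) = -16/5
E[Plan B] = 7/10·(8) + 3/10·(4) = 34/5
E[Plan C] = 7/10·(-2) + 3/10·(7) = 7/10
Best response: Plan B (34/5 is the largest).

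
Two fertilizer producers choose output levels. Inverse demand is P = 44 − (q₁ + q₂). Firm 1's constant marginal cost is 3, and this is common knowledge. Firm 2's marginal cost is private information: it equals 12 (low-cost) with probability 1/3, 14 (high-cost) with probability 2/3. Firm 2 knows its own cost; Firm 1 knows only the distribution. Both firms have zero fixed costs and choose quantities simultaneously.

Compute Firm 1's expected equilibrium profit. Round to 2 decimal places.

Type-c best response for Firm 2: q₂(c) = (44 − c)/2 − q₁/2.
Firm 1 maximizes expected profit; its first-order condition is 44 − 2q₁ − E[q₂] − 3 = 0.
Substituting E[q₂] and solving: E[c₂] = 13.3333, so q₁ = (44 − 2·3 + 13.3333)/3 = 17.1111.
E[P] = 44 − (q₁ + E[q₂]) = 20.1111; Firm 1's expected profit = (E[P] − 3)·q₁ = (20.1111 − 3)·17.1111 = 292.79.

292.79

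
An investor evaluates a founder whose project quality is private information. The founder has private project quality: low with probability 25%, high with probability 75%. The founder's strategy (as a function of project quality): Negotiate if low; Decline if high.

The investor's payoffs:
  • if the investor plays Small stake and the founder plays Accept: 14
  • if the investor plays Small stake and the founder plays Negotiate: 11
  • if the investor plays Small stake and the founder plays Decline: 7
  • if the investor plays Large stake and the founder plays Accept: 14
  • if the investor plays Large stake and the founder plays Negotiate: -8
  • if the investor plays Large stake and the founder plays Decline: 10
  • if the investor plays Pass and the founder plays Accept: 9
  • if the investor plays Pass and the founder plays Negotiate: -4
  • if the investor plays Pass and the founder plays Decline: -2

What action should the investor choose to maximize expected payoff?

Small stake

E[Small stake] = 0.25·(11) + 0.75·(7) = 8
E[Large stake] = 0.25·(-8) + 0.75·(10) = 5.5
E[Pass] = 0.25·(-4) + 0.75·(-2) = -2.5
Best response: Small stake (8 is the largest).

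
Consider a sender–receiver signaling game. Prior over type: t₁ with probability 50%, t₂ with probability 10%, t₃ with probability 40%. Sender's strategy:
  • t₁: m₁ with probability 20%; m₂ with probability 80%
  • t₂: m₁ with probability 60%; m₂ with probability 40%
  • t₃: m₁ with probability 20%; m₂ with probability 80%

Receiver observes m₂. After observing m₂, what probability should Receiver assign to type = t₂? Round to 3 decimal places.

0.053

Apply Bayes' rule using the sender's strategy as the likelihood.
P(m₂) = 0.5·0.8 + 0.1·0.4 + 0.4·0.8 = 0.76
P(t₂ | m₂) = (0.1·0.4) / 0.76 = 0.04 / 0.76 = 0.0526316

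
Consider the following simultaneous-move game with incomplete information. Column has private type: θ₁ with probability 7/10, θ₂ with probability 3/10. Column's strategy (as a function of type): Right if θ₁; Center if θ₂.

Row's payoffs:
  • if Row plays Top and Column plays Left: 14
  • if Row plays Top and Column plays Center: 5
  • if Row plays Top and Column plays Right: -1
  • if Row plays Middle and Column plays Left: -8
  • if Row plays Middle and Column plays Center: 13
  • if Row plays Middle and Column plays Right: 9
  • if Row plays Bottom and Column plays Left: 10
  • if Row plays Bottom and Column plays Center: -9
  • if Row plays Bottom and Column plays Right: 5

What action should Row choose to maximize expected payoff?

E[Top] = 7/10·(-1) + 3/10·(5) = 4/5
E[Middle] = 7/10·(9) + 3/10·(13) = 51/5
E[Bottom] = 7/10·(5) + 3/10·(-9) = 4/5
Best response: Middle (51/5 is the largest).

Middle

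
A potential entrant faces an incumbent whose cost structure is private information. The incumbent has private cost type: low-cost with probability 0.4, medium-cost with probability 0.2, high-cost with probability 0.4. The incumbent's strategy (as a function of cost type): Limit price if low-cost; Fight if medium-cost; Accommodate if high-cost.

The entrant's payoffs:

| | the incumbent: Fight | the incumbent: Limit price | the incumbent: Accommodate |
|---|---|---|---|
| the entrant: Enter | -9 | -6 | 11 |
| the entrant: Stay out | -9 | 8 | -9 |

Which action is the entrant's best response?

Enter

E[Enter] = 0.4·(-6) + 0.2·(-9) + 0.4·(11) = 0.2
E[Stay out] = 0.4·(8) + 0.2·(-9) + 0.4·(-9) = -2.2
Best response: Enter (0.2 is the largest).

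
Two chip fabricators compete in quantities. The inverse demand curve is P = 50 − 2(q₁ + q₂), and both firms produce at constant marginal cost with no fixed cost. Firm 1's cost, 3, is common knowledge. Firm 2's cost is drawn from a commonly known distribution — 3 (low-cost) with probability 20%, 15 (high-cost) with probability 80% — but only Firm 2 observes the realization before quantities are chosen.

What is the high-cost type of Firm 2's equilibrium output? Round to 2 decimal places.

Type-c best response for Firm 2: q₂(c) = (50 − c)/4 − q₁/2.
Firm 1 maximizes expected profit; its first-order condition is 50 − 4q₁ − 2E[q₂] − 3 = 0.
Substituting E[q₂] and solving: E[c₂] = 12.6, so q₁ = (50 − 2·3 + 12.6)/6 = 9.43333.
q₂(high-cost) = (50 − 15 − 2·9.43333)/4 = 4.03333.

4.03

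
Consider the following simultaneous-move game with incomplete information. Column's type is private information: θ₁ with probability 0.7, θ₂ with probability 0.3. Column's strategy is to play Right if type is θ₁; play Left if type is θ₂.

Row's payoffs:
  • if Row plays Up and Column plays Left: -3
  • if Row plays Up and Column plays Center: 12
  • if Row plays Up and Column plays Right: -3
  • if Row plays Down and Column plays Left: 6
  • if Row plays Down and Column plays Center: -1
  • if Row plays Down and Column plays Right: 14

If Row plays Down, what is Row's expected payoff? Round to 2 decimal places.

11.60

Take the expectation over Column's type, weighting each type's action by its prior probability.
E[Down] = 0.7·14 + 0.3·6 = 9.8 + 1.8 = 11.6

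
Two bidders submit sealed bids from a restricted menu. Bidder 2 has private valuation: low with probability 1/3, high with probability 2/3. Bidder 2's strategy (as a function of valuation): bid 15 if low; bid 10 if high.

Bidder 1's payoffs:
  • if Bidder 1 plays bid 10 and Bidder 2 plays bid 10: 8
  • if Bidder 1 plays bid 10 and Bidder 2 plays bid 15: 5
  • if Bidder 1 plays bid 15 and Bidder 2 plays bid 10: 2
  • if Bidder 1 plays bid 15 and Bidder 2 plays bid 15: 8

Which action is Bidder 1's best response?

Compute Bidder 1's expected payoff for each action, taking the expectation over Bidder 2's type.
E[bid 10] = 1/3·(5) + 2/3·(8) = 7
E[bid 15] = 1/3·(8) + 2/3·(2) = 4
Best response: bid 10 (7 is the largest).

bid 10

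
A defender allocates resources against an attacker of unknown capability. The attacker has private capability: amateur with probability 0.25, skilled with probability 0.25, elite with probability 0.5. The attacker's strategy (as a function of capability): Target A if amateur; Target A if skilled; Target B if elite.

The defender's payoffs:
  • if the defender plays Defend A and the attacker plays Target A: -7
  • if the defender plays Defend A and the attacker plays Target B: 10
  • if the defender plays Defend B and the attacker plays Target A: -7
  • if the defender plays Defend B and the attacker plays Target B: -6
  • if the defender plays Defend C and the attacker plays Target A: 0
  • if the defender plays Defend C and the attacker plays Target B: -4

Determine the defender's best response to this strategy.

E[Defend A] = 0.25·(-7) + 0.25·(-7) + 0.5·(10) = 1.5
E[Defend B] = 0.25·(-7) + 0.25·(-7) + 0.5·(-6) = -6.5
E[Defend C] = 0.25·(0) + 0.25·(0) + 0.5·(-4) = -2
Best response: Defend A (1.5 is the largest).

Defend A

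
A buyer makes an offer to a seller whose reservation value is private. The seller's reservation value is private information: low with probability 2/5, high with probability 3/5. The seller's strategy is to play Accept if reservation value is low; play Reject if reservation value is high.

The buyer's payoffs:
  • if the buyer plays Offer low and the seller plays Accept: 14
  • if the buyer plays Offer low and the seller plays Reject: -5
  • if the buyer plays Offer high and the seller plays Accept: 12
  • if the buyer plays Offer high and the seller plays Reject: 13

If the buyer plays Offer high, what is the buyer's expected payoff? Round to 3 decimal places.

12.600

E[Offer high] = 2/5·12 + 3/5·13 = 24/5 + 39/5 = 63/5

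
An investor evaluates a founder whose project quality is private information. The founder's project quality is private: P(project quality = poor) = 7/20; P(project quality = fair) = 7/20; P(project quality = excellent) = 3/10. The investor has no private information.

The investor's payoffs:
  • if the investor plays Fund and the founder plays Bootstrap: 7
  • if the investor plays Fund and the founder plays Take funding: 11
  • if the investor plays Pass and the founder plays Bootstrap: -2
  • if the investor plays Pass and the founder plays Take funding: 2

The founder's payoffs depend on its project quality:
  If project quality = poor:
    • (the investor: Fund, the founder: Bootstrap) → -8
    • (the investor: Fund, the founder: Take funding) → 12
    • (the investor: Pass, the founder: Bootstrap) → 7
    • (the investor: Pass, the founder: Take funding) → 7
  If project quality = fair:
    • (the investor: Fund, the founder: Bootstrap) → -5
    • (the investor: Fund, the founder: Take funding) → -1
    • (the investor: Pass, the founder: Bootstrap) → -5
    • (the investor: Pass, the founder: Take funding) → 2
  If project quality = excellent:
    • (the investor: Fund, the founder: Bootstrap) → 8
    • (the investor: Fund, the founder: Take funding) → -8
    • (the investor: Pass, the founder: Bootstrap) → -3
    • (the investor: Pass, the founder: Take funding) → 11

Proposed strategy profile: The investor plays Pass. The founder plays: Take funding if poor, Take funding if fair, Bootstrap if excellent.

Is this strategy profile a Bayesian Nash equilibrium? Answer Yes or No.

No

The investor plays Pass: E[Pass] = 7/20·(2) + 7/20·(2) + 3/10·(-2) = 4/5; E[Fund] = 49/5. Not best-responding. ✗
The founder (project quality poor), facing Pass: Bootstrap gives 7, Take funding gives 7. Proposed Take funding is best. ✓
The founder (project quality fair), facing Pass: Bootstrap gives -5, Take funding gives 2. Proposed Take funding is best. ✓
The founder (project quality excellent), facing Pass: Bootstrap gives -3, Take funding gives 11. Proposed Bootstrap is not best — profitable deviation exists. ✗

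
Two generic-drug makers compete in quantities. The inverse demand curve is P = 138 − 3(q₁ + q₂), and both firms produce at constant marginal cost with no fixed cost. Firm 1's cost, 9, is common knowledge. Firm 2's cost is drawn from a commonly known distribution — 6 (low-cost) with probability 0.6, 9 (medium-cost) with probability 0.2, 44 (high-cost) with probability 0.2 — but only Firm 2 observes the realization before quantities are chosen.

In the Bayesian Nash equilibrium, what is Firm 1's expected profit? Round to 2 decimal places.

Firm 2 with cost c maximizes (138 − 3(q₁+q₂) − c)·q₂, giving q₂(c) = (138 − c − 3q₁)/6.
E[c₂] = 0.6·6 + 0.2·9 + 0.2·44 = 14.2
Firm 1's FOC against E[q₂] yields q₁ = (138 − 2·9 + E[c₂])/9 = (138 − 18 + 14.2)/9 = 14.9111.
E[P] = 138 − 3·(q₁ + E[q₂]) = 53.7333; Firm 1's expected profit = (E[P] − 9)·q₁ = (53.7333 − 9)·14.9111 = 667.024.

667.02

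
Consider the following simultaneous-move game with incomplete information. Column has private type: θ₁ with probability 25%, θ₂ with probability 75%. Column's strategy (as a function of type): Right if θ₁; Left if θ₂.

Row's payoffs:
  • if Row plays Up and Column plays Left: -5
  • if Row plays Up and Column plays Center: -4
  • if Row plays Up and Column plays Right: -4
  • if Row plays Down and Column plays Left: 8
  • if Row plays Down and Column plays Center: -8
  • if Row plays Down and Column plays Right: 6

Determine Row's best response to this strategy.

E[Up] = 0.25·(-4) + 0.75·(-5) = -4.75
E[Down] = 0.25·(6) + 0.75·(8) = 7.5
Best response: Down (7.5 is the largest).

Down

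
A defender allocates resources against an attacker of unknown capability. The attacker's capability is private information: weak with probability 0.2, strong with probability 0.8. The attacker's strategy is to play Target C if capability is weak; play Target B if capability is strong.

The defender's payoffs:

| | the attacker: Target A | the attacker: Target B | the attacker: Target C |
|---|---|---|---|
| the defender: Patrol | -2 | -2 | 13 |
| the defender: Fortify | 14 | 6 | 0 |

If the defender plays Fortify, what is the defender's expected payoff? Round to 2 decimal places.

E[Fortify] = 0.2·0 + 0.8·6 = 0 + 4.8 = 4.8

4.80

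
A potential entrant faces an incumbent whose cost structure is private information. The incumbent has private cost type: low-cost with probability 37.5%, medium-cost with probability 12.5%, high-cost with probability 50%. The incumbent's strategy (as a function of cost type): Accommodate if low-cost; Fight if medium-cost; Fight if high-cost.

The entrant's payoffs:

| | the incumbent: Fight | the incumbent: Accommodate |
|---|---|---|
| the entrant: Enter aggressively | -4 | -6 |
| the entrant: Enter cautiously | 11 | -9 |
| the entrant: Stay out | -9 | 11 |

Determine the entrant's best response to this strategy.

Enter cautiously

Compute the entrant's expected payoff for each action, taking the expectation over the incumbent's type.
E[Enter aggressively] = 0.375·(-6) + 0.125·(-4) + 0.5·(-4) = -4.75
E[Enter cautiously] = 0.375·(-9) + 0.125·(11) + 0.5·(11) = 3.5
E[Stay out] = 0.375·(11) + 0.125·(-9) + 0.5·(-9) = -1.5
Best response: Enter cautiously (3.5 is the largest).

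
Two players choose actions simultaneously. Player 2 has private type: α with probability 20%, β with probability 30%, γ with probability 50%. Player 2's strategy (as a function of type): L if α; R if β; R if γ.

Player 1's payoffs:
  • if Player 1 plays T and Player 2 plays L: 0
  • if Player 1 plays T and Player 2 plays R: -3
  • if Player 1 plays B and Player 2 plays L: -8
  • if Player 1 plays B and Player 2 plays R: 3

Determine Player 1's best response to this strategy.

B

E[T] = 0.2·(0) + 0.3·(-3) + 0.5·(-3) = -2.4
E[B] = 0.2·(-8) + 0.3·(3) + 0.5·(3) = 0.8
Best response: B (0.8 is the largest).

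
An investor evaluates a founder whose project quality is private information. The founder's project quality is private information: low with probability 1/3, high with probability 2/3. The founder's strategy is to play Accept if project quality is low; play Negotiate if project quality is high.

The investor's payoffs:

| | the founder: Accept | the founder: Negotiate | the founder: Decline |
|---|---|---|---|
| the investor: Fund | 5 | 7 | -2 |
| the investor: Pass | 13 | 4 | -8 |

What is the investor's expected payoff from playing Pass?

7

E[Pass] = 1/3·13 + 2/3·4 = 13/3 + 8/3 = 7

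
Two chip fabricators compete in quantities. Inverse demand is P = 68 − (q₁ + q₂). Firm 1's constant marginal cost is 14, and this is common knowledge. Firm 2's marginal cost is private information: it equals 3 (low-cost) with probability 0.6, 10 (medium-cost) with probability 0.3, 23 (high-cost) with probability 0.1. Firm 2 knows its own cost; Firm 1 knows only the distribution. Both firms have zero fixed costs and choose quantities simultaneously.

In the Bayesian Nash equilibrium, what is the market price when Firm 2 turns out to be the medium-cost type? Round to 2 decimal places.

Firm 2 with cost c maximizes (68 − (q₁+q₂) − c)·q₂, giving q₂(c) = (68 − c − q₁)/2.
E[c₂] = 0.6·3 + 0.3·10 + 0.1·23 = 7.1
Firm 1's FOC against E[q₂] yields q₁ = (68 − 2·14 + E[c₂])/3 = (68 − 28 + 7.1)/3 = 15.7.
q₂(medium-cost) = 21.15, so P = 68 − (15.7 + 21.15) = 31.15.

31.15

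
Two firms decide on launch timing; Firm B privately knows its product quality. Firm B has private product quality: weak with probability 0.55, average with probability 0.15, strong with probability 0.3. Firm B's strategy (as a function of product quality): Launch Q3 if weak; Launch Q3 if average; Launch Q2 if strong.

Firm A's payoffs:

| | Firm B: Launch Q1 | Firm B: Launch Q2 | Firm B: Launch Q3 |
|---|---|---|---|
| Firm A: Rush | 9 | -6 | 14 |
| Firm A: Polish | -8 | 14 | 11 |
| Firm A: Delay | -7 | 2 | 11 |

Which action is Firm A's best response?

E[Rush] = 0.55·(14) + 0.15·(14) + 0.3·(-6) = 8
E[Polish] = 0.55·(11) + 0.15·(11) + 0.3·(14) = 11.9
E[Delay] = 0.55·(11) + 0.15·(11) + 0.3·(2) = 8.3
Best response: Polish (11.9 is the largest).

Polish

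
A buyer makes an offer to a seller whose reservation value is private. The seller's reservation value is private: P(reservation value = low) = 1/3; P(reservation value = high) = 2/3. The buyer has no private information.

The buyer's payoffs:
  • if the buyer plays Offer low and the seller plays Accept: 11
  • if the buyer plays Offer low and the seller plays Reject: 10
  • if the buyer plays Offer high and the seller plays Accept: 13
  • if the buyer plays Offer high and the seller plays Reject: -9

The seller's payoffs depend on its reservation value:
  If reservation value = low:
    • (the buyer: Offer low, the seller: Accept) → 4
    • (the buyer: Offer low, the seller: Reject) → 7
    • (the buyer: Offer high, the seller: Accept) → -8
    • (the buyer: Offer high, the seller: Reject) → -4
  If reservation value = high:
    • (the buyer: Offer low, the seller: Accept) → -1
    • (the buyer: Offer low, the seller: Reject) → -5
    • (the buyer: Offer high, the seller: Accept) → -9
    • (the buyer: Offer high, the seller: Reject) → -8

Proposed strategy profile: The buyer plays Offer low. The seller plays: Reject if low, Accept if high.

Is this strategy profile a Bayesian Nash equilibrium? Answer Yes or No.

Yes

The buyer plays Offer low: E[Offer low] = 1/3·(10) + 2/3·(11) = 32/3; E[Offer high] = 17/3. Best-responding. ✓
The seller (reservation value low), facing Offer low: Accept gives 4, Reject gives 7. Proposed Reject is best. ✓
The seller (reservation value high), facing Offer low: Accept gives -1, Reject gives -5. Proposed Accept is best. ✓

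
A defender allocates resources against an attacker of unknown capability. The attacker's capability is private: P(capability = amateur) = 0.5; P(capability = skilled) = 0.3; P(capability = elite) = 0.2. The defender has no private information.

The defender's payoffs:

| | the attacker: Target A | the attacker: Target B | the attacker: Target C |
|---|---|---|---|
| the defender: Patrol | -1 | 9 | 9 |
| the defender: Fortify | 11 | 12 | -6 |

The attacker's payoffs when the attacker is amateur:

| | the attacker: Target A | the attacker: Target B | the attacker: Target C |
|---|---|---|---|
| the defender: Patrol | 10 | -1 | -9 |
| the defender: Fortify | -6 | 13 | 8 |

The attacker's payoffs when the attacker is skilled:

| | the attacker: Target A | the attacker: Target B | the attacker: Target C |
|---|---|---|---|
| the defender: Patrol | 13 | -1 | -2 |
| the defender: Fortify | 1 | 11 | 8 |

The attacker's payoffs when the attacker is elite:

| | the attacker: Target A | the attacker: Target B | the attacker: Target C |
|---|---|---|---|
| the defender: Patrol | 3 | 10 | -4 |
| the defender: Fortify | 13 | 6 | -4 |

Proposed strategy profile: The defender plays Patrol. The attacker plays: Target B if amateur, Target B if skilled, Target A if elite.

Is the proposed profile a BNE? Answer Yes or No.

No

The defender plays Patrol: E[Patrol] = 0.5·(9) + 0.3·(9) + 0.2·(-1) = 7; E[Fortify] = 11.8. Not best-responding. ✗
The attacker (capability amateur), facing Patrol: Target A gives 10, Target B gives -1, Target C gives -9. Proposed Target B is not best — profitable deviation exists. ✗
The attacker (capability skilled), facing Patrol: Target A gives 13, Target B gives -1, Target C gives -2. Proposed Target B is not best — profitable deviation exists. ✗
The attacker (capability elite), facing Patrol: Target A gives 3, Target B gives 10, Target C gives -4. Proposed Target A is not best — profitable deviation exists. ✗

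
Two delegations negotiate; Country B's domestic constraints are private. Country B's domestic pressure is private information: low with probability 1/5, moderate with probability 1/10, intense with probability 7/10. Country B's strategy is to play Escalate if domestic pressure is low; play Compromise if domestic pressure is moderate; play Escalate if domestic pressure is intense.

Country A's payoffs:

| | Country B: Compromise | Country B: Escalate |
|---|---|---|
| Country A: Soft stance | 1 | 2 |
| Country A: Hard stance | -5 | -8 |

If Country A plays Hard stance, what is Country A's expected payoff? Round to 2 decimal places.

-7.70

E[Hard stance] = 1/5·(-8) + 1/10·(-5) + 7/10·(-8) = (-8/5) + (-1/2) + (-28/5) = -77/10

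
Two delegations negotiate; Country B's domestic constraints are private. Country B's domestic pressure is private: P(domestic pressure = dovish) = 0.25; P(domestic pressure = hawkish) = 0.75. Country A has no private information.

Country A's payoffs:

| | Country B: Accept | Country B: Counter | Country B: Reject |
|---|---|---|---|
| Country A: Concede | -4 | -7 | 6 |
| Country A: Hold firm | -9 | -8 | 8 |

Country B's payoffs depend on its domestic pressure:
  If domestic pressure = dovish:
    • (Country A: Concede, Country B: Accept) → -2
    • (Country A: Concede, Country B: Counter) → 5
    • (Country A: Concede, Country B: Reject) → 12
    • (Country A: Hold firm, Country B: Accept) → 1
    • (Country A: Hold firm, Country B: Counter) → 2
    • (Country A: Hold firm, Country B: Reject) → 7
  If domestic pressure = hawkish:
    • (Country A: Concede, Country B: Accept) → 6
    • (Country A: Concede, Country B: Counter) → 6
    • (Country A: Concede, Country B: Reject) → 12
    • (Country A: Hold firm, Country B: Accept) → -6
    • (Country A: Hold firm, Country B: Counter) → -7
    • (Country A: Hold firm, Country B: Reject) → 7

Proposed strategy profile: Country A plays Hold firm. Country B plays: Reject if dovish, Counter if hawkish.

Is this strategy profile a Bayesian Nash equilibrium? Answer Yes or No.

No

Country A plays Hold firm: E[Hold firm] = 0.25·(8) + 0.75·(-8) = -4; E[Concede] = -3.75. Not best-responding. ✗
Country B (domestic pressure dovish), facing Hold firm: Accept gives 1, Counter gives 2, Reject gives 7. Proposed Reject is best. ✓
Country B (domestic pressure hawkish), facing Hold firm: Accept gives -6, Counter gives -7, Reject gives 7. Proposed Counter is not best — profitable deviation exists. ✗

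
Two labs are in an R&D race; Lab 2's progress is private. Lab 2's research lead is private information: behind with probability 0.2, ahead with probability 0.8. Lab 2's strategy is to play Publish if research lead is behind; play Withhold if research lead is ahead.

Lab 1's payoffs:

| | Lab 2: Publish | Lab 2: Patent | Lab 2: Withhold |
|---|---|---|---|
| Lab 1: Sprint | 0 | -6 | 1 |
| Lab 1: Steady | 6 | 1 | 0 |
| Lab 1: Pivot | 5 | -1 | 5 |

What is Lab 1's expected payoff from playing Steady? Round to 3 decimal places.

1.200

Take the expectation over Lab 2's research lead, weighting each type's action by its prior probability.
E[Steady] = 0.2·6 + 0.8·0 = 1.2 + 0 = 1.2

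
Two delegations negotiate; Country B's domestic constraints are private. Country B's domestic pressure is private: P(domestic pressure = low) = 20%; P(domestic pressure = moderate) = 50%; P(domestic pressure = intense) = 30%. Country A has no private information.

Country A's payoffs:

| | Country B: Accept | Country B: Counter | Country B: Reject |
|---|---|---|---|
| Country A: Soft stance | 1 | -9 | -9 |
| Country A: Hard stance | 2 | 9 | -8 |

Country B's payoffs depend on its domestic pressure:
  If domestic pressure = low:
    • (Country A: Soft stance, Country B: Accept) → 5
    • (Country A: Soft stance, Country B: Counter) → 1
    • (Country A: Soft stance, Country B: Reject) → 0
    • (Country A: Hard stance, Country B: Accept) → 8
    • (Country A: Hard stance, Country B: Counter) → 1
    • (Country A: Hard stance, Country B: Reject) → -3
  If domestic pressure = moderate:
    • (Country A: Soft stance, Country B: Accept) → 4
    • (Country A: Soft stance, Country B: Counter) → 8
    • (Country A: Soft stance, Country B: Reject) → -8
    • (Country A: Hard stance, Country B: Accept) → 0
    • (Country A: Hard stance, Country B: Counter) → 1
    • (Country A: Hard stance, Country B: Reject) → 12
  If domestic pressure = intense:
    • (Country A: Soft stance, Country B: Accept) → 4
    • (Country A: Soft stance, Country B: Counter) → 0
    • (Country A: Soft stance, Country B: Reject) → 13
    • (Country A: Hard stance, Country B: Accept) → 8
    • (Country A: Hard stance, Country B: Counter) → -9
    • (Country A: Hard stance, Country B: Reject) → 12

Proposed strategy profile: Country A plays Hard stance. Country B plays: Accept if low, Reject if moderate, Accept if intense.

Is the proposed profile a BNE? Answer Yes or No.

No

Country A plays Hard stance: E[Hard stance] = 0.2·(2) + 0.5·(-8) + 0.3·(2) = -3; E[Soft stance] = -4. Best-responding. ✓
Country B (domestic pressure low), facing Hard stance: Accept gives 8, Counter gives 1, Reject gives -3. Proposed Accept is best. ✓
Country B (domestic pressure moderate), facing Hard stance: Accept gives 0, Counter gives 1, Reject gives 12. Proposed Reject is best. ✓
Country B (domestic pressure intense), facing Hard stance: Accept gives 8, Counter gives -9, Reject gives 12. Proposed Accept is not best — profitable deviation exists. ✗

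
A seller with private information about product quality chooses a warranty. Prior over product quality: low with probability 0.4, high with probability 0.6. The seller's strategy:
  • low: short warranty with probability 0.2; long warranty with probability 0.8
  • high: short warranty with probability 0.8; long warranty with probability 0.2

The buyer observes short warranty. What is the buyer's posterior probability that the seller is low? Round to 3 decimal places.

P(short warranty) = 0.4·0.2 + 0.6·0.8 = 0.56
P(low | short warranty) = (0.4·0.2) / 0.56 = 0.08 / 0.56 = 0.142857

0.143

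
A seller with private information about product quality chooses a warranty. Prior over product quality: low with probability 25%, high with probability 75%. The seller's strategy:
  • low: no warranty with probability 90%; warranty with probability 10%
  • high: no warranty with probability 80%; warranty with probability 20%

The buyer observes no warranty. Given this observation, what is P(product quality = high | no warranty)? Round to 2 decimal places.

0.73

P(no warranty) = 0.25·0.9 + 0.75·0.8 = 0.825
P(high | no warranty) = (0.75·0.8) / 0.825 = 0.6 / 0.825 = 0.727273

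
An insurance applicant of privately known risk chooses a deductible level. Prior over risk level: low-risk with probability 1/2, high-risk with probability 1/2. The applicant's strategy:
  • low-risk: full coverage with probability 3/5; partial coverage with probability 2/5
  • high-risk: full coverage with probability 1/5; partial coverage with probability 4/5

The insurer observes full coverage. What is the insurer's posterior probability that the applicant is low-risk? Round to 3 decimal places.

P(full coverage) = (1/2)·(3/5) + (1/2)·(1/5) = 2/5
P(low-risk | full coverage) = ((1/2)·(3/5)) / (2/5) = (3/10) / (2/5) = 3/4

0.750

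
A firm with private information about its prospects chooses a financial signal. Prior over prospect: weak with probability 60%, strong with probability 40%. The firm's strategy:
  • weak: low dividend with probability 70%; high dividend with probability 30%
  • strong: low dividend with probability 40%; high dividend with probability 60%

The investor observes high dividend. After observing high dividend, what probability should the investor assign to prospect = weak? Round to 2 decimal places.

P(high dividend) = 0.6·0.3 + 0.4·0.6 = 0.42
P(weak | high dividend) = (0.6·0.3) / 0.42 = 0.18 / 0.42 = 0.428571

0.43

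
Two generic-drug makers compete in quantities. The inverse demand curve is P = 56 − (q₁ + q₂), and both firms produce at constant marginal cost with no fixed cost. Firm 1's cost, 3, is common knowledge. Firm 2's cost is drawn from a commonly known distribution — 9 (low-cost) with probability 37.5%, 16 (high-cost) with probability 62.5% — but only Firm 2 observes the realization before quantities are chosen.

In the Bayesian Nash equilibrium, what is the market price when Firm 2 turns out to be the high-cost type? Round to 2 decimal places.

25.44

Type-c best response for Firm 2: q₂(c) = (56 − c)/2 − q₁/2.
Firm 1 maximizes expected profit; its first-order condition is 56 − 2q₁ − E[q₂] − 3 = 0.
Substituting E[q₂] and solving: E[c₂] = 13.375, so q₁ = (56 − 2·3 + 13.375)/3 = 21.125.
q₂(high-cost) = 9.4375, so P = 56 − (21.125 + 9.4375) = 25.4375.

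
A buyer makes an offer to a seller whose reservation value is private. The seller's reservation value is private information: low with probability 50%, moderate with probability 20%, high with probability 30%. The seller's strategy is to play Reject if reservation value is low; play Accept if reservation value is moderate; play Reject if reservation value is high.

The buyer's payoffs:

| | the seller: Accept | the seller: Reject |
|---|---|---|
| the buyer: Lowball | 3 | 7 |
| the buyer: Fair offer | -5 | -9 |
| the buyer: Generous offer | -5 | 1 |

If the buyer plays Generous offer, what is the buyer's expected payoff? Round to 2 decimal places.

-0.20

E[Generous offer] = 0.5·1 + 0.2·(-5) + 0.3·1 = 0.5 + (-1) + 0.3 = -0.2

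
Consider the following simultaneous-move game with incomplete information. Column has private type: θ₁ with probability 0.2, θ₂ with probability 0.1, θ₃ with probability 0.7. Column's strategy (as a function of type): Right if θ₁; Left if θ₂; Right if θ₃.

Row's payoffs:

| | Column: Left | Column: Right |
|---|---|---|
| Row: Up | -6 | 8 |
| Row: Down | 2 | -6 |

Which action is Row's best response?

Compute Row's expected payoff for each action, taking the expectation over Column's type.
E[Up] = 0.2·(8) + 0.1·(-6) + 0.7·(8) = 6.6
E[Down] = 0.2·(-6) + 0.1·(2) + 0.7·(-6) = -5.2
Best response: Up (6.6 is the largest).

Up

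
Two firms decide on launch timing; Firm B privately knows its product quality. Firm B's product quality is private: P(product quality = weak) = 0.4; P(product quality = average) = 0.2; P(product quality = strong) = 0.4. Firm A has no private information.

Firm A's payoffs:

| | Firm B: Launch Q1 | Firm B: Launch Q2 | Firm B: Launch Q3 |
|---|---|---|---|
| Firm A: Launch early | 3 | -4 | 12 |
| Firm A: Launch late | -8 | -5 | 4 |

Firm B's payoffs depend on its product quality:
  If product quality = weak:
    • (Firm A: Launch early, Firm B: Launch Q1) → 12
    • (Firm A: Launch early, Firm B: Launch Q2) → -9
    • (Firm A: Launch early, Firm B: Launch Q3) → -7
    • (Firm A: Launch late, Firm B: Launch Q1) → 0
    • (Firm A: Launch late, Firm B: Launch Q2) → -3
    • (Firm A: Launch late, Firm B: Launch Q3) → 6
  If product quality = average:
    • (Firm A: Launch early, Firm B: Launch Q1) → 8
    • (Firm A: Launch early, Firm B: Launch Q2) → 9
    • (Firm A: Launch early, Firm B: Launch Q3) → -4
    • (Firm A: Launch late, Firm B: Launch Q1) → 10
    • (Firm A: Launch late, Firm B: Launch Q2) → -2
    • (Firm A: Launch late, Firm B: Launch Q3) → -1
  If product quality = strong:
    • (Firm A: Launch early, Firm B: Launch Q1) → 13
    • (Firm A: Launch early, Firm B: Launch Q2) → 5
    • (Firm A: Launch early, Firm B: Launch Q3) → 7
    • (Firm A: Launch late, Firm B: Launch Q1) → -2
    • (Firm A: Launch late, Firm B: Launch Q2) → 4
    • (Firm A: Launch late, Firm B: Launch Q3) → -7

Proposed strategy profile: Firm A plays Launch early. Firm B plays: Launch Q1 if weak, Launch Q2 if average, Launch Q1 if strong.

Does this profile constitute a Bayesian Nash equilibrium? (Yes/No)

Firm A plays Launch early: E[Launch early] = 0.4·(3) + 0.2·(-4) + 0.4·(3) = 1.6; E[Launch late] = -7.4. Best-responding. ✓
Firm B (product quality weak), facing Launch early: Launch Q1 gives 12, Launch Q2 gives -9, Launch Q3 gives -7. Proposed Launch Q1 is best. ✓
Firm B (product quality average), facing Launch early: Launch Q1 gives 8, Launch Q2 gives 9, Launch Q3 gives -4. Proposed Launch Q2 is best. ✓
Firm B (product quality strong), facing Launch early: Launch Q1 gives 13, Launch Q2 gives 5, Launch Q3 gives 7. Proposed Launch Q1 is best. ✓

Yes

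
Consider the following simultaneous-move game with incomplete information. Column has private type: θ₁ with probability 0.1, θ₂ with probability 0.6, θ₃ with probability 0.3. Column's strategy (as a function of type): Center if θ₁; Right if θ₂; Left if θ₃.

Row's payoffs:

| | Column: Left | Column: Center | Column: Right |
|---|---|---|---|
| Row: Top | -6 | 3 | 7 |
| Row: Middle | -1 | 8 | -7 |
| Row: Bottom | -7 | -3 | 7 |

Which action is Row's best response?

Top

E[Top] = 0.1·(3) + 0.6·(7) + 0.3·(-6) = 2.7
E[Middle] = 0.1·(8) + 0.6·(-7) + 0.3·(-1) = -3.7
E[Bottom] = 0.1·(-3) + 0.6·(7) + 0.3·(-7) = 1.8
Best response: Top (2.7 is the largest).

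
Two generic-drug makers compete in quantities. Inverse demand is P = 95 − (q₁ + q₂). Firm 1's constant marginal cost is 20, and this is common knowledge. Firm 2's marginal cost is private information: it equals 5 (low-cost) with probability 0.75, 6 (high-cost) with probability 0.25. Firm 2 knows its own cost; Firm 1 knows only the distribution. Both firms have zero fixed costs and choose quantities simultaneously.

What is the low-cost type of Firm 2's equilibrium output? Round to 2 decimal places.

Each type of Firm 2 best-responds to q₁; Firm 1 best-responds to the expected q₂ over Firm 2's types.
Firm 2 with cost c maximizes (95 − (q₁+q₂) − c)·q₂, giving q₂(c) = (95 − c − q₁)/2.
E[c₂] = 0.75·5 + 0.25·6 = 5.25
Firm 1's FOC against E[q₂] yields q₁ = (95 − 2·20 + E[c₂])/3 = (95 − 40 + 5.25)/3 = 20.0833.
q₂(low-cost) = (95 − 5 − 20.0833)/2 = 34.9583.

34.96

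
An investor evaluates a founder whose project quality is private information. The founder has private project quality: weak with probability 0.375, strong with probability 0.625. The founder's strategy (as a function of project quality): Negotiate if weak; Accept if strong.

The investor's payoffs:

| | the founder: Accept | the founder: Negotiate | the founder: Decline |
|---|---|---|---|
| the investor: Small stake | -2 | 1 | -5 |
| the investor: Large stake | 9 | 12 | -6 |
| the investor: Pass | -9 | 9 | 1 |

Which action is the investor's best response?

Compute the investor's expected payoff for each action, taking the expectation over the founder's type.
E[Small stake] = 0.375·(1) + 0.625·(-2) = -0.875
E[Large stake] = 0.375·(12) + 0.625·(9) = 10.125
E[Pass] = 0.375·(9) + 0.625·(-9) = -2.25
Best response: Large stake (10.125 is the largest).

Large stake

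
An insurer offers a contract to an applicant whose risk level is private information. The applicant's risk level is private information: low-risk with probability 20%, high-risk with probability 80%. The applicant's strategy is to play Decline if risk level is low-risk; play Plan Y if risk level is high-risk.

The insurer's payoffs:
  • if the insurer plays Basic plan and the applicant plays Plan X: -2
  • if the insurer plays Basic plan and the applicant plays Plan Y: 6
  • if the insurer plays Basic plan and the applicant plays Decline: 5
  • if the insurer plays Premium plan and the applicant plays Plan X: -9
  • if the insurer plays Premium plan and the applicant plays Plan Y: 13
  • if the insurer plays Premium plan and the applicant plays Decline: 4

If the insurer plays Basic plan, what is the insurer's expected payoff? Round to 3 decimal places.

5.800

E[Basic plan] = 0.2·5 + 0.8·6 = 1 + 4.8 = 5.8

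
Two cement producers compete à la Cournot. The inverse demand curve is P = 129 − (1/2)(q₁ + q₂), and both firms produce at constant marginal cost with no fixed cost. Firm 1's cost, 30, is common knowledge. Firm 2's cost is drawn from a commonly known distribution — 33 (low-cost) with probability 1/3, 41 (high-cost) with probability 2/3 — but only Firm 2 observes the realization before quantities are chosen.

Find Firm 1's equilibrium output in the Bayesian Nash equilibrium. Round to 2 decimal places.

71.56

Type-c best response for Firm 2: q₂(c) = (129 − c) − q₁/2.
Firm 1 maximizes expected profit; its first-order condition is 129 − q₁ − (1/2)E[q₂] − 30 = 0.
Substituting E[q₂] and solving: E[c₂] = 38.3333, so q₁ = (129 − 2·30 + 38.3333)/(3/2) = 71.5556.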